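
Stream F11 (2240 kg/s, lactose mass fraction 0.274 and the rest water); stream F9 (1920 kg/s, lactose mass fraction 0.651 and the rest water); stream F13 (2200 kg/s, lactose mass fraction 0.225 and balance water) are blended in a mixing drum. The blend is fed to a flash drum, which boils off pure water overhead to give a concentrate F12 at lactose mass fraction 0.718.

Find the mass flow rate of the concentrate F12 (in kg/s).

lactose entering = 2240×0.274 + 1920×0.651 + 2200×0.225 = 2358.7 kg/s.
All lactose reports to F12, so F12 = 2358.7/0.718 = 3285.1 kg/s.

3285 kg/s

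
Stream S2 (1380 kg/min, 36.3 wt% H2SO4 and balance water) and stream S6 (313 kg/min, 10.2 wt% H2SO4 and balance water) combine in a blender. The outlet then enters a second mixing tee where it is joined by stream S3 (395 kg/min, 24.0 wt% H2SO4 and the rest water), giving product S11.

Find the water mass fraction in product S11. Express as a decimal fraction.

0.699

Overall, product flow = 2088 kg/min.
water in = 1380×0.637 + 313×0.898 + 395×0.760 = 1460.3 kg/min.
water fraction in S11 = 0.699.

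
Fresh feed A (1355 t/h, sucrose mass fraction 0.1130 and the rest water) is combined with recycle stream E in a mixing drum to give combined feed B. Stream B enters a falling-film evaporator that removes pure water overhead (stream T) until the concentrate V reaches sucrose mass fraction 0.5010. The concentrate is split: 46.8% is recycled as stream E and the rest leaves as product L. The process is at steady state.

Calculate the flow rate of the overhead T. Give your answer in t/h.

Overall sucrose balance (none leaves overhead): sucrose in fresh feed = sucrose in product, i.e. 1355×0.113 = (1−0.468)·V·0.501.
V = 153.12/(0.501×0.532) = 574.47 t/h.
Recycle E = 0.468×574.47 = 268.85 t/h.
Combined feed B = 1355 + 268.85 = 1623.9 t/h.
Overhead T = B − V = 1623.9 − 574.47 = 1049.4 t/h.

1049 t/h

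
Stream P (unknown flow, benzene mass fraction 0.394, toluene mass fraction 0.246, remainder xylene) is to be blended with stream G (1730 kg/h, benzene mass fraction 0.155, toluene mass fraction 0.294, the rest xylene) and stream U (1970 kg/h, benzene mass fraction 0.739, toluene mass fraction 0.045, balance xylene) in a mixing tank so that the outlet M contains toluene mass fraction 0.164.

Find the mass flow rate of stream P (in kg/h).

116.2 kg/h

Let P be the unknown flow. Total out = 3700 + P.
toluene balance: 597.27 + 0.246·P = 0.164·(3700 + P)
(0.246 − 0.164)·P = 0.164×3700 − 597.27 = 9.53
P = 9.53 / 0.082 = 116.22 kg/h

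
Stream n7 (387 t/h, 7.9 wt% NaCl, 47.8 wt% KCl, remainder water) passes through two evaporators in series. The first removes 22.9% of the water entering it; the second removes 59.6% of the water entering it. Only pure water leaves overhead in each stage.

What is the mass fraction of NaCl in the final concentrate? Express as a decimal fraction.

water in feed = 387×0.443 = 171.44 t/h.
After stage 1: water left = (1−0.229)×171.44 = 132.18; stream total = 347.74 t/h.
After stage 2: water left = (1−0.596)×132.18 = 53.401; final concentrate = 268.96 t/h.
NaCl fraction = 30.573/268.96 = 0.114.

0.114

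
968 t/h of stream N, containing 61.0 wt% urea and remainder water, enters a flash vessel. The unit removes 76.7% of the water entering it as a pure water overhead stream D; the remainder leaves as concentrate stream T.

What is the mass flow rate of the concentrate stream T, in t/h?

water entering = 968×0.390 = 377.52 t/h; overhead removed = 0.767×377.52 = 289.56 t/h.
Concentrate = 968 − 289.56 = 678.44 t/h.

678.4 t/h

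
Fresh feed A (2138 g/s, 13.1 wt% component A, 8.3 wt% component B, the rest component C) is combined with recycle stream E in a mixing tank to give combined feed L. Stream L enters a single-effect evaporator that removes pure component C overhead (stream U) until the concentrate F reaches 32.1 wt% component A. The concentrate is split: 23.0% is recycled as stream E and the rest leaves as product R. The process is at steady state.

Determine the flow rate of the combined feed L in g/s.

Overall component A balance (none leaves overhead): component A in fresh feed = component A in product, i.e. 2138×0.131 = (1−0.230)·F·0.321.
F = 280.08/(0.321×0.770) = 1133.1 g/s.
Recycle E = 0.230×1133.1 = 260.62 g/s.
Combined feed L = 2138 + 260.62 = 2398.6 g/s.

2399 g/s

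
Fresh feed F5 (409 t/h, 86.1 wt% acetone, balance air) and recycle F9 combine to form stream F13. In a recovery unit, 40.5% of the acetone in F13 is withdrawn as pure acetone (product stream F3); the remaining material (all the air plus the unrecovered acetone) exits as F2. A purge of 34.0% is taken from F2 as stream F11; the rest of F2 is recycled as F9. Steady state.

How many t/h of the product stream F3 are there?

234.8 t/h

acetone in F13: m_A = 409×0.861 + (1−0.340)·(1−0.405)·m_A, so m_A = 352.15/0.6073 = 579.86 t/h.
Product F3 = 0.405×579.86 = 234.84 t/h.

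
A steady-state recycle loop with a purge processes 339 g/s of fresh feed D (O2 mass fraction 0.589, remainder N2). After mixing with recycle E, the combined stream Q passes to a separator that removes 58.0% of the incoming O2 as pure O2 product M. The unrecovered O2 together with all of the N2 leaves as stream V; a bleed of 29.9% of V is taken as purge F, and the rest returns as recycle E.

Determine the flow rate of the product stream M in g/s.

O2 in Q: m_A = 339×0.589 + (1−0.299)·(1−0.580)·m_A, so m_A = 199.67/0.7056 = 282.99 g/s.
Product M = 0.580×282.99 = 164.13 g/s.

164.1 g/s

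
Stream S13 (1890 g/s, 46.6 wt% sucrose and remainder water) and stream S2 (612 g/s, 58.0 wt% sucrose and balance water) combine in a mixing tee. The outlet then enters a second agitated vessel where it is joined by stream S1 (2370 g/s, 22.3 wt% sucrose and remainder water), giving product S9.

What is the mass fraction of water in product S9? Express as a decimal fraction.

0.638

Overall, product flow = 4872 g/s.
water in = 1890×0.534 + 612×0.420 + 2370×0.777 = 3107.8 g/s.
water fraction in S9 = 0.638.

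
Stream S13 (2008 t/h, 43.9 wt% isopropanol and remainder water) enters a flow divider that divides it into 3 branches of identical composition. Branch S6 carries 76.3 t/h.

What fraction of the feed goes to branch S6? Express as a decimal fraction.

Fraction to S6 = 76.3/2008 = 0.0380.

0.038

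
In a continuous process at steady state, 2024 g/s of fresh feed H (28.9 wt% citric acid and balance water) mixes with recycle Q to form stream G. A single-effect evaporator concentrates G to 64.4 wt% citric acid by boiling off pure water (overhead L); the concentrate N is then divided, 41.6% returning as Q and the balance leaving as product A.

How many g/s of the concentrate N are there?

Overall citric acid balance (none leaves overhead): citric acid in fresh feed = citric acid in product, i.e. 2024×0.289 = (1−0.416)·N·0.644.
N = 584.94/(0.644×0.584) = 1555.3 g/s.

1555 g/s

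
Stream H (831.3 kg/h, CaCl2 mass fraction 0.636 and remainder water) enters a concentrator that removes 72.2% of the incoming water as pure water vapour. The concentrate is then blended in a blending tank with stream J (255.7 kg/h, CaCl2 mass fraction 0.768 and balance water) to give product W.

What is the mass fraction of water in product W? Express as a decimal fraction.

0.165

Vapour removed = 0.722×0.364×831.3 = 218.47 kg/h; concentrate = 612.83 kg/h.
water reaching the mixer = 84.121 (from concentrate) + 255.7×0.232 = 143.44 kg/h.
Product flow = 612.83 + 255.7 = 868.53 kg/h; water fraction = 0.165.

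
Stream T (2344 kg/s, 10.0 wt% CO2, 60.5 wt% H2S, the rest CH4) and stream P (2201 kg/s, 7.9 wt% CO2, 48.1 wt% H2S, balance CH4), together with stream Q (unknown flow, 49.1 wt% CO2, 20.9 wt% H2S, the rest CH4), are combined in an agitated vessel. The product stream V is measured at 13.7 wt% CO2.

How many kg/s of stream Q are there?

605.6 kg/s

Let Q be the unknown flow. Total out = 4545 + Q.
CO2 balance: 408.28 + 0.491·Q = 0.137·(4545 + Q)
(0.491 − 0.137)·Q = 0.137×4545 − 408.28 = 214.39
Q = 214.39 / 0.354 = 605.61 kg/s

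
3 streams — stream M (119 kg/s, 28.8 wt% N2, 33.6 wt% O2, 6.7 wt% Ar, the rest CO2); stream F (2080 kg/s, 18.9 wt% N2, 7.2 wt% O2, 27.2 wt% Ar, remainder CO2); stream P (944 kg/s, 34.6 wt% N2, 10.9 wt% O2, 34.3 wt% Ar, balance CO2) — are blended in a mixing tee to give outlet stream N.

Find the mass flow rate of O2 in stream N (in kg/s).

O2 out = O2 in = 119×0.336 + 2080×0.072 + 944×0.109 = 292.64 kg/s.

292.6 kg/s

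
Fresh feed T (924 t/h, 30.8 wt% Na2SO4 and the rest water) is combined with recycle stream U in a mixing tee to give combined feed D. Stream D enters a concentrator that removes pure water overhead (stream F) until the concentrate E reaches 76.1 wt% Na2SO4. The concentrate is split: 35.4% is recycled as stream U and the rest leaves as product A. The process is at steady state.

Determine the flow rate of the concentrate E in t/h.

578.9 t/h

Overall Na2SO4 balance (none leaves overhead): Na2SO4 in fresh feed = Na2SO4 in product, i.e. 924×0.308 = (1−0.354)·E·0.761.
E = 284.59/(0.761×0.646) = 578.9 t/h.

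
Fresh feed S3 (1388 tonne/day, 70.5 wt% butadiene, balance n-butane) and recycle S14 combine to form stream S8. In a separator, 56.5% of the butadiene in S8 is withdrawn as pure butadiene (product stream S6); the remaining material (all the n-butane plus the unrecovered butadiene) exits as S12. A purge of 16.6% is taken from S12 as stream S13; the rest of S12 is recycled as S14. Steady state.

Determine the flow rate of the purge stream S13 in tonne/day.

n-butane enters only via S3 and leaves only via the purge: 1388×0.295 = 0.166×(n-butane in S12), and the separator passes all n-butane, so n-butane in S8 = n-butane in S12 = 2466.6 tonne/day.
butadiene in S8: m_A = 1388×0.705 + (1−0.166)·(1−0.565)·m_A, so m_A = 978.54/0.6372 = 1535.7 tonne/day.
S12 = (1−0.565)×1535.7 + 2466.6 = 3134.6 tonne/day.
Purge S13 = 0.166×3134.6 = 520.35 tonne/day.

520.4 tonne/day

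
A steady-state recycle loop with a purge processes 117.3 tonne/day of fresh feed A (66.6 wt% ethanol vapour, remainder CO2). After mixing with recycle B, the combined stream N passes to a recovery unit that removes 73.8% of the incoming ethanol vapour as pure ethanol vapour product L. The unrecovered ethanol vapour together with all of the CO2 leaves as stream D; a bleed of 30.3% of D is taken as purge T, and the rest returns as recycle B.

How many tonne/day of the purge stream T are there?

46.77 tonne/day

CO2 enters only via A and leaves only via the purge: 117.3×0.334 = 0.303×(CO2 in D), and the recovery unit passes all CO2, so CO2 in N = CO2 in D = 129.3 tonne/day.
ethanol vapour in N: m_A = 117.3×0.666 + (1−0.303)·(1−0.738)·m_A, so m_A = 78.122/0.8174 = 95.575 tonne/day.
D = (1−0.738)×95.575 + 129.3 = 154.34 tonne/day.
Purge T = 0.303×154.34 = 46.766 tonne/day.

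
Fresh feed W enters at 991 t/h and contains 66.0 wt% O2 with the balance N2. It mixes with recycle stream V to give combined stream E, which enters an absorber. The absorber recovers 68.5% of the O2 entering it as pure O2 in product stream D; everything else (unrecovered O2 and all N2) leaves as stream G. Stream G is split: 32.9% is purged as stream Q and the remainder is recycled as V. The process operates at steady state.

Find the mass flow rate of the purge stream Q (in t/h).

422.9 t/h

N2 enters only via W and leaves only via the purge: 991×0.340 = 0.329×(N2 in G), and the absorber passes all N2, so N2 in E = N2 in G = 1024.1 t/h.
O2 in E: m_A = 991×0.660 + (1−0.329)·(1−0.685)·m_A, so m_A = 654.06/0.7886 = 829.36 t/h.
G = (1−0.685)×829.36 + 1024.1 = 1285.4 t/h.
Purge Q = 0.329×1285.4 = 422.89 t/h.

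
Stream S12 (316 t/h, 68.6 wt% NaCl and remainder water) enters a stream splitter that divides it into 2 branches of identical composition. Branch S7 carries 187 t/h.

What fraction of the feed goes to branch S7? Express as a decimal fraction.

0.592

Fraction to S7 = 187/316 = 0.5918.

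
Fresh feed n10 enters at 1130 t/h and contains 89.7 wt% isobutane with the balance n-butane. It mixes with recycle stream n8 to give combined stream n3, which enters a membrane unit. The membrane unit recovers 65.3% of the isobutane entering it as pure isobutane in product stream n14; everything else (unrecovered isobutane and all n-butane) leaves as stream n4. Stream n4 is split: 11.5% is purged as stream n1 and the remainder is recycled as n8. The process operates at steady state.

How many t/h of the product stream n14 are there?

isobutane in n3: m_A = 1130×0.897 + (1−0.115)·(1−0.653)·m_A, so m_A = 1013.6/0.6929 = 1462.8 t/h.
Product n14 = 0.653×1462.8 = 955.24 t/h.

955.2 t/h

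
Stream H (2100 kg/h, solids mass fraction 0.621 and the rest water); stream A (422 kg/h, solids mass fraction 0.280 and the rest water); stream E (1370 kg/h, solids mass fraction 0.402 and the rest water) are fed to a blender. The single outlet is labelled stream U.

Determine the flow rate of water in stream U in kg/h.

1919 kg/h

water out = water in = 2100×0.379 + 422×0.720 + 1370×0.598 = 1919 kg/h.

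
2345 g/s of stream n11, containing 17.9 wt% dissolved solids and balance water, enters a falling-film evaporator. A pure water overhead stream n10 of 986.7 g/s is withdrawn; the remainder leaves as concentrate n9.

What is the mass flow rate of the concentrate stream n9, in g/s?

Concentrate = 2345 − 986.7 = 1358.3 g/s.

1358 g/s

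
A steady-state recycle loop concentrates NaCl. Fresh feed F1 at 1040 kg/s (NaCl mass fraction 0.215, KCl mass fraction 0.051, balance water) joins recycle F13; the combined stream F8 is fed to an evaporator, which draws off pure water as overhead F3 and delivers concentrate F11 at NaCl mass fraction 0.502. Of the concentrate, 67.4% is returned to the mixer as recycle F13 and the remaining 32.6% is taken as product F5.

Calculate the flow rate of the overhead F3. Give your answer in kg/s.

594.6 kg/s

Overall NaCl balance (none leaves overhead): NaCl in fresh feed = NaCl in product, i.e. 1040×0.215 = (1−0.674)·F11·0.502.
F11 = 223.6/(0.502×0.326) = 1366.3 kg/s.
Recycle F13 = 0.674×1366.3 = 920.9 kg/s.
Combined feed F8 = 1040 + 920.9 = 1960.9 kg/s.
Overhead F3 = F8 − F11 = 1960.9 − 1366.3 = 594.58 kg/s.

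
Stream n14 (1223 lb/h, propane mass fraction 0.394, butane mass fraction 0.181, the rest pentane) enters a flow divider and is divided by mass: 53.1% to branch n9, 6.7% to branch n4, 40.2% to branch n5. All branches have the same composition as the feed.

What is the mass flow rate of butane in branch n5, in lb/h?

Branch n5 total = 0.402×1223 = 491.65 lb/h.
butane in n5 = 0.181×491.65 = 88.988 lb/h.

88.99 lb/h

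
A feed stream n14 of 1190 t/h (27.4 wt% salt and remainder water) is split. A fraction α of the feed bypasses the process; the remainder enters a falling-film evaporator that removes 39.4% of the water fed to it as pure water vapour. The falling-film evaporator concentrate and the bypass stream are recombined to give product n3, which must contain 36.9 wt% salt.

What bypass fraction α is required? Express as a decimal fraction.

All 1190×0.274 = 326.06 t/h of salt reaches n3, so n3 = 326.06/0.369 = 883.63 t/h and vapour = 306.37 t/h.
The evaporator receives (1−α)·1190 of feed at 0.726 water and removes 0.394 of that water:
0.394×0.726×(1−α)×1190 = 306.37
(1−α) = 306.37/340.39 = 0.9000;  α = 0.1000.

0.100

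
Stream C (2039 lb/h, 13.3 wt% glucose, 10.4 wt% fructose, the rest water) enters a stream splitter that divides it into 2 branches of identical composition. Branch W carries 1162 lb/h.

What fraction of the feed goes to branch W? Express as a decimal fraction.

0.570

Fraction to W = 1162/2039 = 0.5699.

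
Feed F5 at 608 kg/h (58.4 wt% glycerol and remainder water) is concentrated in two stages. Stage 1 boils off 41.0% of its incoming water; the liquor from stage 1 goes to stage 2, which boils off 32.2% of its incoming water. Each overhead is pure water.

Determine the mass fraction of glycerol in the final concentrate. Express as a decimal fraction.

0.778

water in feed = 608×0.416 = 252.93 kg/h.
After stage 1: water left = (1−0.410)×252.93 = 149.23; stream total = 504.3 kg/h.
After stage 2: water left = (1−0.322)×149.23 = 101.18; final concentrate = 456.25 kg/h.
glycerol fraction = 355.07/456.25 = 0.778.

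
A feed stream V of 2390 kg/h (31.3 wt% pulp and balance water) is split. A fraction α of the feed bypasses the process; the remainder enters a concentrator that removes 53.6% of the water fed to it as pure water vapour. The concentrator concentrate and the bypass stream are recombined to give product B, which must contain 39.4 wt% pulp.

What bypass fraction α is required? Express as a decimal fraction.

0.442

All 2390×0.313 = 748.07 kg/h of pulp reaches B, so B = 748.07/0.394 = 1898.7 kg/h and vapour = 491.35 kg/h.
The evaporator receives (1−α)·2390 of feed at 0.687 water and removes 0.536 of that water:
0.536×0.687×(1−α)×2390 = 491.35
(1−α) = 491.35/880.07 = 0.5583;  α = 0.4417.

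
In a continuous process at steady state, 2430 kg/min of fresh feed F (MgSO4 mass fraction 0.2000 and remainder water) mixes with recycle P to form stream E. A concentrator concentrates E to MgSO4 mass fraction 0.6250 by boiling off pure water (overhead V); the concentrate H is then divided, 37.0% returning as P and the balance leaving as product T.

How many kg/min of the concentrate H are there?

Overall MgSO4 balance (none leaves overhead): MgSO4 in fresh feed = MgSO4 in product, i.e. 2430×0.200 = (1−0.370)·H·0.625.
H = 486/(0.625×0.630) = 1234.3 kg/min.

1234 kg/min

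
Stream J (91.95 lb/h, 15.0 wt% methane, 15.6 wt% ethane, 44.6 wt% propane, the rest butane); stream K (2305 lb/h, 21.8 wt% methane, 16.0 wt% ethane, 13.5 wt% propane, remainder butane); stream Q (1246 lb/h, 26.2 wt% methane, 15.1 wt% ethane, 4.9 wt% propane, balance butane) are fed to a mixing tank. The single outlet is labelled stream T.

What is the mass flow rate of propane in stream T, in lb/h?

413.2 lb/h

propane out = propane in = 91.95×0.446 + 2305×0.135 + 1246×0.049 = 413.24 lb/h.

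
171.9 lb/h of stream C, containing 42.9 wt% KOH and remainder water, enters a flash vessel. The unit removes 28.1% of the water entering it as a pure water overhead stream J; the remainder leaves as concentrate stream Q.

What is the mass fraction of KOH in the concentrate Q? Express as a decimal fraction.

0.511

KOH is not removed: 171.9×0.429 = 73.745 lb/h of KOH enters Q.
water entering = 171.9×0.571 = 98.155 lb/h; overhead removed = 0.281×98.155 = 27.582 lb/h.
Concentrate = 171.9 − 27.582 = 144.32 lb/h.
Mass fraction = 73.745/144.32 = 0.511.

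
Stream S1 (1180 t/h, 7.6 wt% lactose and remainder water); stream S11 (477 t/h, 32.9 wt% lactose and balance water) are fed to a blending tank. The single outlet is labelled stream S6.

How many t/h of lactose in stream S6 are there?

lactose out = lactose in = 1180×0.076 + 477×0.329 = 246.61 t/h.

246.6 t/h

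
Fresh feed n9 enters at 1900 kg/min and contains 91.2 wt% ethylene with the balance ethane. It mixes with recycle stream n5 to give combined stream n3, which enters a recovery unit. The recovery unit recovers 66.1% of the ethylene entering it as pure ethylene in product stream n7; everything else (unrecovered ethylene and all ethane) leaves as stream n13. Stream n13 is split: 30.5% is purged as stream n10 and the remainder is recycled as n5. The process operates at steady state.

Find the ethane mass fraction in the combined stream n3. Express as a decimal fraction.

0.195

ethane enters only via n9 and leaves only via the purge: 1900×0.088 = 0.305×(ethane in n13), and the recovery unit passes all ethane, so ethane in n3 = ethane in n13 = 548.2 kg/min.
ethylene in n3: m_A = 1900×0.912 + (1−0.305)·(1−0.661)·m_A, so m_A = 1732.8/0.7644 = 2266.9 kg/min.
n3 = 2266.9 + 548.2 = 2815.1 kg/min.
ethane fraction in n3 = 548.2/2815.1 = 0.195.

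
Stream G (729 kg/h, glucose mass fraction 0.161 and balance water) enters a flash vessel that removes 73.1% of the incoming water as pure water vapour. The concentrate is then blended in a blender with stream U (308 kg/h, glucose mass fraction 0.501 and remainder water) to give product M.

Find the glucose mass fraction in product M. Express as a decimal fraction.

Vapour removed = 0.731×0.839×729 = 447.1 kg/h; concentrate = 281.9 kg/h.
glucose reaching the mixer = 117.37 (from concentrate) + 308×0.501 = 271.68 kg/h.
Product flow = 281.9 + 308 = 589.9 kg/h; glucose fraction = 0.461.

0.461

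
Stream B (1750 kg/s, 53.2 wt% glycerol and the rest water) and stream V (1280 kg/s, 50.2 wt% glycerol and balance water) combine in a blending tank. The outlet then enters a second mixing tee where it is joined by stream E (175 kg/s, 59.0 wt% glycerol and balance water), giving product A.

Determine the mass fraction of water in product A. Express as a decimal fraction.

Overall, product flow = 3205 kg/s.
water in = 1750×0.468 + 1280×0.498 + 175×0.410 = 1528.2 kg/s.
water fraction in A = 0.477.

0.477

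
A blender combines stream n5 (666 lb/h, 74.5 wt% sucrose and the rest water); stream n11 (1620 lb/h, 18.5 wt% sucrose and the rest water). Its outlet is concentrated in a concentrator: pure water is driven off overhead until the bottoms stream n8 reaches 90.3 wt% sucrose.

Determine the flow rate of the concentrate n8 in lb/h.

881.4 lb/h

sucrose entering = 666×0.745 + 1620×0.185 = 795.87 lb/h.
All sucrose reports to n8, so n8 = 795.87/0.903 = 881.36 lb/h.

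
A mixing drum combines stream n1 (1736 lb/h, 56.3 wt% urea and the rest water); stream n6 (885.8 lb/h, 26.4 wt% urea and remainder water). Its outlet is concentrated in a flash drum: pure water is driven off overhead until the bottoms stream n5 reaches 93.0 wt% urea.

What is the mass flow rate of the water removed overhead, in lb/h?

urea entering = 1736×0.563 + 885.8×0.264 = 1211.2 lb/h.
All urea reports to n5, so n5 = 1211.2/0.930 = 1302.4 lb/h.
Total feed = 2621.8 lb/h; overhead = 2621.8 − 1302.4 = 1319.4 lb/h.

1319 lb/h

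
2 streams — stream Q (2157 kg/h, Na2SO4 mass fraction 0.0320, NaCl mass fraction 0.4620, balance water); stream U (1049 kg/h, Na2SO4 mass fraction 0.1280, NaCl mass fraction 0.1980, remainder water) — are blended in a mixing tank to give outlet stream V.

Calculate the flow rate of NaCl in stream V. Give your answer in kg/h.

NaCl out = NaCl in = 2157×0.462 + 1049×0.198 = 1204.2 kg/h.

1204 kg/h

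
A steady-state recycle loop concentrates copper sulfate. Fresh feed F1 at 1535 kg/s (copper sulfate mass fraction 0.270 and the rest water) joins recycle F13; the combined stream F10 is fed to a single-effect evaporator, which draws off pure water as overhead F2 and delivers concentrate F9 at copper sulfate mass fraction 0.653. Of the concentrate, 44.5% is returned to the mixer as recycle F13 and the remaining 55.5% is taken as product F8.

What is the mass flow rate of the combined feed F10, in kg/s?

Overall copper sulfate balance (none leaves overhead): copper sulfate in fresh feed = copper sulfate in product, i.e. 1535×0.270 = (1−0.445)·F9·0.653.
F9 = 414.45/(0.653×0.555) = 1143.6 kg/s.
Recycle F13 = 0.445×1143.6 = 508.89 kg/s.
Combined feed F10 = 1535 + 508.89 = 2043.9 kg/s.

2044 kg/s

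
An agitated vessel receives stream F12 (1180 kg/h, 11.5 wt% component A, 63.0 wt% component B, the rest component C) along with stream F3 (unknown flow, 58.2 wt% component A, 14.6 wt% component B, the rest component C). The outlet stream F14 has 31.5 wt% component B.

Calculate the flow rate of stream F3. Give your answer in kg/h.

2199 kg/h

Let F3 be the unknown flow. Total out = 1180 + F3.
component B balance: 743.4 + 0.146·F3 = 0.315·(1180 + F3)
(0.146 − 0.315)·F3 = 0.315×1180 − 743.4 = -371.7
F3 = -371.7 / -0.169 = 2199.4 kg/h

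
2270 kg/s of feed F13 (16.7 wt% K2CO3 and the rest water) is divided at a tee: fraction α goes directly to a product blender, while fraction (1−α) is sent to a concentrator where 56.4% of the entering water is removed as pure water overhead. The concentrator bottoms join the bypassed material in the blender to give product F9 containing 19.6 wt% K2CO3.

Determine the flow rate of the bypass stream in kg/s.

1555 kg/s

All 2270×0.167 = 379.09 kg/s of K2CO3 reaches F9, so F9 = 379.09/0.196 = 1934.1 kg/s and vapour = 335.87 kg/s.
The evaporator receives (1−α)·2270 of feed at 0.833 water and removes 0.564 of that water:
0.564×0.833×(1−α)×2270 = 335.87
(1−α) = 335.87/1066.5 = 0.3149;  α = 0.6851.
Bypass flow = 0.6851×2270 = 1555.1 kg/s.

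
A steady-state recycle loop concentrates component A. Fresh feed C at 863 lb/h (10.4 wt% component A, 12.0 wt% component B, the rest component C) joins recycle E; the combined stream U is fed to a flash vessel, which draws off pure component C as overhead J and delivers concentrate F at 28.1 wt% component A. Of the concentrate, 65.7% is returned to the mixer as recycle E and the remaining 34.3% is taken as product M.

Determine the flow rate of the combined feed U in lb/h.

Overall component A balance (none leaves overhead): component A in fresh feed = component A in product, i.e. 863×0.104 = (1−0.657)·F·0.281.
F = 89.752/(0.281×0.343) = 931.2 lb/h.
Recycle E = 0.657×931.2 = 611.8 lb/h.
Combined feed U = 863 + 611.8 = 1474.8 lb/h.

1475 lb/h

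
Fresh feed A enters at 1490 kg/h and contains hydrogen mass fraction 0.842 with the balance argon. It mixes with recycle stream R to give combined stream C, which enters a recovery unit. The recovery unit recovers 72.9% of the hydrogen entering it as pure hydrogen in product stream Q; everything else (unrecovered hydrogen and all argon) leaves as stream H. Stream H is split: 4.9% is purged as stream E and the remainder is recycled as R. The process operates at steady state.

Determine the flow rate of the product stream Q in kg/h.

1232 kg/h

hydrogen in C: m_A = 1490×0.842 + (1−0.049)·(1−0.729)·m_A, so m_A = 1254.6/0.7423 = 1690.2 kg/h.
Product Q = 0.729×1690.2 = 1232.1 kg/h.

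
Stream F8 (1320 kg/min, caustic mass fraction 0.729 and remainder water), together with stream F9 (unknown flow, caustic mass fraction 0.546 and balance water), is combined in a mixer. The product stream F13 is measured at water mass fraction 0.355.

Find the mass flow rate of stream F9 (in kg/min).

Let F9 be the unknown flow. Total out = 1320 + F9.
water balance: 357.72 + 0.454·F9 = 0.355·(1320 + F9)
(0.454 − 0.355)·F9 = 0.355×1320 − 357.72 = 110.88
F9 = 110.88 / 0.099 = 1120 kg/min

1120 kg/min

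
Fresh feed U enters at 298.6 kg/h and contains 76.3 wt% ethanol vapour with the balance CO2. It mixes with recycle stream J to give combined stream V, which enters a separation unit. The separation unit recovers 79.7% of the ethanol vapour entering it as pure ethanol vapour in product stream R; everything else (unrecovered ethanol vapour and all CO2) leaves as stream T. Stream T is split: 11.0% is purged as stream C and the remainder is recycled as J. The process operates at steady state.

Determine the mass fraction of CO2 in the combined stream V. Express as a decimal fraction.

CO2 enters only via U and leaves only via the purge: 298.6×0.237 = 0.110×(CO2 in T), and the separation unit passes all CO2, so CO2 in V = CO2 in T = 643.35 kg/h.
ethanol vapour in V: m_A = 298.6×0.763 + (1−0.110)·(1−0.797)·m_A, so m_A = 227.83/0.8193 = 278.07 kg/h.
V = 278.07 + 643.35 = 921.42 kg/h.
CO2 fraction in V = 643.35/921.42 = 0.698.

0.698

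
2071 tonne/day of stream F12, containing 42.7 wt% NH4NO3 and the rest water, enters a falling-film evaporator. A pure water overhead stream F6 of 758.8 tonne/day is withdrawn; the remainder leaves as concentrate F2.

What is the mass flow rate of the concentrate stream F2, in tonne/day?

Concentrate = 2071 − 758.8 = 1312.2 tonne/day.

1312 tonne/day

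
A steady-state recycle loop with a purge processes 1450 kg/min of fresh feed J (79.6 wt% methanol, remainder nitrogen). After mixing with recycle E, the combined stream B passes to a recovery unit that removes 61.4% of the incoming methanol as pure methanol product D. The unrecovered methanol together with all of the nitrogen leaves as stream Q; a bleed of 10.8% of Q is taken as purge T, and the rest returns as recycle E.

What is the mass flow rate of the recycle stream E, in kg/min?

3049 kg/min

nitrogen enters only via J and leaves only via the purge: 1450×0.204 = 0.108×(nitrogen in Q), and the recovery unit passes all nitrogen, so nitrogen in B = nitrogen in Q = 2738.9 kg/min.
methanol in B: m_A = 1450×0.796 + (1−0.108)·(1−0.614)·m_A, so m_A = 1154.2/0.6557 = 1760.3 kg/min.
Q = (1−0.614)×1760.3 + 2738.9 = 3418.4 kg/min.
Recycle E = (1−0.108)×3418.4 = 3049.2 kg/min.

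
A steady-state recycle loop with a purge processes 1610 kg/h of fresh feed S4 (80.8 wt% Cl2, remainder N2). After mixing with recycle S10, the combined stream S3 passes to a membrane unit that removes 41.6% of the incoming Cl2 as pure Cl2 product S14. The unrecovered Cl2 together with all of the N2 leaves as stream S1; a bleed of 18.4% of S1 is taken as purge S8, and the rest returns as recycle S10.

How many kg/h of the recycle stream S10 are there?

2555 kg/h

N2 enters only via S4 and leaves only via the purge: 1610×0.192 = 0.184×(N2 in S1), and the membrane unit passes all N2, so N2 in S3 = N2 in S1 = 1680 kg/h.
Cl2 in S3: m_A = 1610×0.808 + (1−0.184)·(1−0.416)·m_A, so m_A = 1300.9/0.5235 = 2485.2 kg/h.
S1 = (1−0.416)×2485.2 + 1680 = 3131.3 kg/h.
Recycle S10 = (1−0.184)×3131.3 = 2555.2 kg/h.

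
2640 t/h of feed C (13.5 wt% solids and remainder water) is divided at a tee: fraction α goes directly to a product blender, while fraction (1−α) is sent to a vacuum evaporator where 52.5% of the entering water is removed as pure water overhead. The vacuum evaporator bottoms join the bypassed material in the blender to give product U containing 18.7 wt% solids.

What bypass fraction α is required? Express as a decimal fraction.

0.388

All 2640×0.135 = 356.4 t/h of solids reaches U, so U = 356.4/0.187 = 1905.9 t/h and vapour = 734.12 t/h.
The evaporator receives (1−α)·2640 of feed at 0.865 water and removes 0.525 of that water:
0.525×0.865×(1−α)×2640 = 734.12
(1−α) = 734.12/1198.9 = 0.6123;  α = 0.3877.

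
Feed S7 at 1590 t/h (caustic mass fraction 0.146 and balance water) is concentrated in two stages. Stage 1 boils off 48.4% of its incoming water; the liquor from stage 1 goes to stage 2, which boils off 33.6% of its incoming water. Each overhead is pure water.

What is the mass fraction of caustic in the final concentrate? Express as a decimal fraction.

0.333

water in feed = 1590×0.854 = 1357.9 t/h.
After stage 1: water left = (1−0.484)×1357.9 = 700.66; stream total = 932.8 t/h.
After stage 2: water left = (1−0.336)×700.66 = 465.24; final concentrate = 697.38 t/h.
caustic fraction = 232.14/697.38 = 0.333.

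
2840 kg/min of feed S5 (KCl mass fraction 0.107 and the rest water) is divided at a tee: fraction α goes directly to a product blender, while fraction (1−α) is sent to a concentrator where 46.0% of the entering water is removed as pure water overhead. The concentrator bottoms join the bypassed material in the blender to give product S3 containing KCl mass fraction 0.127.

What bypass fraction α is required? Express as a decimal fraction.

0.617

All 2840×0.107 = 303.88 kg/min of KCl reaches S3, so S3 = 303.88/0.127 = 2392.8 kg/min and vapour = 447.24 kg/min.
The evaporator receives (1−α)·2840 of feed at 0.893 water and removes 0.460 of that water:
0.460×0.893×(1−α)×2840 = 447.24
(1−α) = 447.24/1166.6 = 0.3834;  α = 0.6166.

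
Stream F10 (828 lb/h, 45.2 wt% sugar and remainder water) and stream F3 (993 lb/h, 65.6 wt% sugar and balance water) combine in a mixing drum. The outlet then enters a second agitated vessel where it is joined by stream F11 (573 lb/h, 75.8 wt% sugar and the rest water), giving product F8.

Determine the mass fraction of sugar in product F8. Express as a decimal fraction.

0.610

Overall, product flow = 2394 lb/h.
sugar in = 828×0.452 + 993×0.656 + 573×0.758 = 1460 lb/h.
sugar fraction in F8 = 0.610.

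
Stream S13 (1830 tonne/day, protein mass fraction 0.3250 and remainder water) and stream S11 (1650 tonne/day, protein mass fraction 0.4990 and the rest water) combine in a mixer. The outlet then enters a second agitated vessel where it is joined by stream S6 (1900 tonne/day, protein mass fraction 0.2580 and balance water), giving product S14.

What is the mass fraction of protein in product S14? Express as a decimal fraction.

Overall, product flow = 5380 tonne/day.
protein in = 1830×0.325 + 1650×0.499 + 1900×0.258 = 1908.3 tonne/day.
protein fraction in S14 = 0.3547.

0.3547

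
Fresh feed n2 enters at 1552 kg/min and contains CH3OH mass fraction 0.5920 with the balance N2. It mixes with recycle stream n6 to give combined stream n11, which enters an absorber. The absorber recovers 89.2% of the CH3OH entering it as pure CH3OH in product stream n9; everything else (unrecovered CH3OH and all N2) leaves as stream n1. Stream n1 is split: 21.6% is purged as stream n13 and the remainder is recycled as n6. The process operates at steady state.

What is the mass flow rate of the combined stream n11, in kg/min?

N2 enters only via n2 and leaves only via the purge: 1552×0.408 = 0.216×(N2 in n1), and the absorber passes all N2, so N2 in n11 = N2 in n1 = 2931.6 kg/min.
CH3OH in n11: m_A = 1552×0.592 + (1−0.216)·(1−0.892)·m_A, so m_A = 918.78/0.9153 = 1003.8 kg/min.
n11 = 1003.8 + 2931.6 = 3935.3 kg/min.

3935 kg/min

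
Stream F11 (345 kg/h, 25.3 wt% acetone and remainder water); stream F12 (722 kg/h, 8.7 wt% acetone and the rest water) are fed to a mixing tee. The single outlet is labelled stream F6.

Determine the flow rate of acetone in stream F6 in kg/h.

150.1 kg/h

acetone out = acetone in = 345×0.253 + 722×0.087 = 150.1 kg/h.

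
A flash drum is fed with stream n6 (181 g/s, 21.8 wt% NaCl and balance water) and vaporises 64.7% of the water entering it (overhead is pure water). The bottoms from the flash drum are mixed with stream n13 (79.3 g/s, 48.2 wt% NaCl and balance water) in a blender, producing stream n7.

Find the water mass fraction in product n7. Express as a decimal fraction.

Vapour removed = 0.647×0.782×181 = 91.578 g/s; concentrate = 89.422 g/s.
water reaching the mixer = 49.964 (from concentrate) + 79.3×0.518 = 91.042 g/s.
Product flow = 89.422 + 79.3 = 168.72 g/s; water fraction = 0.540.

0.540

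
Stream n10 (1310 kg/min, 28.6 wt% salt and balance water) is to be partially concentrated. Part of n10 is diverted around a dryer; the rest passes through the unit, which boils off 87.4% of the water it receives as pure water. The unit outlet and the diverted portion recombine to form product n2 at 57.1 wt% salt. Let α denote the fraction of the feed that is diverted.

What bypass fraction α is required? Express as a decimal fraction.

0.200

All 1310×0.286 = 374.66 kg/min of salt reaches n2, so n2 = 374.66/0.571 = 656.15 kg/min and vapour = 653.85 kg/min.
The evaporator receives (1−α)·1310 of feed at 0.714 water and removes 0.874 of that water:
0.874×0.714×(1−α)×1310 = 653.85
(1−α) = 653.85/817.49 = 0.7998;  α = 0.2002.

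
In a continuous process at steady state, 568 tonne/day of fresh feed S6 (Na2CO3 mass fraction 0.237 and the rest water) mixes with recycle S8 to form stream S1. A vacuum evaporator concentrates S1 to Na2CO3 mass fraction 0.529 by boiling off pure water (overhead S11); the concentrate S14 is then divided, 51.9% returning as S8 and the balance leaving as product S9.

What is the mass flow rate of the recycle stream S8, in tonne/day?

274.6 tonne/day

Overall Na2CO3 balance (none leaves overhead): Na2CO3 in fresh feed = Na2CO3 in product, i.e. 568×0.237 = (1−0.519)·S14·0.529.
S14 = 134.62/(0.529×0.481) = 529.05 tonne/day.
Recycle S8 = 0.519×529.05 = 274.58 tonne/day.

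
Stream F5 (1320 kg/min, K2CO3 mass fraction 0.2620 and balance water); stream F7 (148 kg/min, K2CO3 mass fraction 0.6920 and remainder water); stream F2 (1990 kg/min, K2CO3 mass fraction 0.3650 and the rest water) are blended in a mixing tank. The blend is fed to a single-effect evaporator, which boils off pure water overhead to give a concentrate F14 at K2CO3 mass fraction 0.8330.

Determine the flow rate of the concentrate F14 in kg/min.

K2CO3 entering = 1320×0.262 + 148×0.692 + 1990×0.365 = 1174.6 kg/min.
All K2CO3 reports to F14, so F14 = 1174.6/0.833 = 1410.1 kg/min.

1410 kg/min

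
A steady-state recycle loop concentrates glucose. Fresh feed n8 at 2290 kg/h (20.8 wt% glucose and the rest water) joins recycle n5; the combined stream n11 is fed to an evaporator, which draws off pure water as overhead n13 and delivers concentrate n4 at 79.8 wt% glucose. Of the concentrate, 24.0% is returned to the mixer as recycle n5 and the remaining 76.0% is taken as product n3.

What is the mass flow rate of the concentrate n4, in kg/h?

Overall glucose balance (none leaves overhead): glucose in fresh feed = glucose in product, i.e. 2290×0.208 = (1−0.240)·n4·0.798.
n4 = 476.32/(0.798×0.760) = 785.38 kg/h.

785.4 kg/h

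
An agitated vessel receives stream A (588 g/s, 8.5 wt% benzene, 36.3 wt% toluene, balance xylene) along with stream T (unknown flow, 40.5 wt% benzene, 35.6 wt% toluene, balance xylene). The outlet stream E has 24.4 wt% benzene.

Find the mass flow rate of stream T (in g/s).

Let T be the unknown flow. Total out = 588 + T.
benzene balance: 49.98 + 0.405·T = 0.244·(588 + T)
(0.405 − 0.244)·T = 0.244×588 − 49.98 = 93.492
T = 93.492 / 0.161 = 580.7 g/s

580.7 g/s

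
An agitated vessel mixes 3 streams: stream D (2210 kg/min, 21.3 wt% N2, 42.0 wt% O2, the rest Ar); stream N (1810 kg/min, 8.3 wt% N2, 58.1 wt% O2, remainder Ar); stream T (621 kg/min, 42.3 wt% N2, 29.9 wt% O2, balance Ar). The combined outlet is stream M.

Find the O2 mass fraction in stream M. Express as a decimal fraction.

Total flow out = 2210 + 1810 + 621 = 4641 kg/min.
O2 in = 2210×0.420 + 1810×0.581 + 621×0.299 = 2165.5 kg/min.
O2 mass fraction in M = 2165.5/4641 = 0.4666.

0.4666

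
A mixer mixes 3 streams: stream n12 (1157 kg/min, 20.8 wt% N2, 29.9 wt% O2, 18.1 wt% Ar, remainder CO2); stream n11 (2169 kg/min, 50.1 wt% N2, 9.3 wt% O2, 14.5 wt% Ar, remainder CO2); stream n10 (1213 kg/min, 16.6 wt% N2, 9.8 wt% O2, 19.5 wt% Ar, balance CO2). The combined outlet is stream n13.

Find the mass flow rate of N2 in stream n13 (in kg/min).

1529 kg/min

N2 out = N2 in = 1157×0.208 + 2169×0.501 + 1213×0.166 = 1528.7 kg/min.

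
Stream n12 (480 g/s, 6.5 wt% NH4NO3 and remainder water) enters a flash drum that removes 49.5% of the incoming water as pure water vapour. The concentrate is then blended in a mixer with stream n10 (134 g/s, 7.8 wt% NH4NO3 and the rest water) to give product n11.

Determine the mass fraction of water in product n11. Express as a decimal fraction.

Vapour removed = 0.495×0.935×480 = 222.16 g/s; concentrate = 257.84 g/s.
water reaching the mixer = 226.64 (from concentrate) + 134×0.922 = 350.19 g/s.
Product flow = 257.84 + 134 = 391.84 g/s; water fraction = 0.8937.

0.8937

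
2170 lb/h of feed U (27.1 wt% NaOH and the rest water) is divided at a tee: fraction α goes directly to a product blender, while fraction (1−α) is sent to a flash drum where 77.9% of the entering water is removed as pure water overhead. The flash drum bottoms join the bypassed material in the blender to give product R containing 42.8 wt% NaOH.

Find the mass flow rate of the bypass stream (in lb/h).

768.3 lb/h

All 2170×0.271 = 588.07 lb/h of NaOH reaches R, so R = 588.07/0.428 = 1374 lb/h and vapour = 796 lb/h.
The evaporator receives (1−α)·2170 of feed at 0.729 water and removes 0.779 of that water:
0.779×0.729×(1−α)×2170 = 796
(1−α) = 796/1232.3 = 0.6459;  α = 0.3541.
Bypass flow = 0.3541×2170 = 768.31 lb/h.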